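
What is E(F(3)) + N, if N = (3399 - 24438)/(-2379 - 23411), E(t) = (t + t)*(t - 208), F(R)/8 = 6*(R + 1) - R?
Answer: -346596561/25790 ≈ -13439.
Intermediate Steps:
F(R) = 48 + 40*R (F(R) = 8*(6*(R + 1) - R) = 8*(6*(1 + R) - R) = 8*((6 + 6*R) - R) = 8*(6 + 5*R) = 48 + 40*R)
E(t) = 2*t*(-208 + t) (E(t) = (2*t)*(-208 + t) = 2*t*(-208 + t))
N = 21039/25790 (N = -21039/(-25790) = -21039*(-1/25790) = 21039/25790 ≈ 0.81578)
E(F(3)) + N = 2*(48 + 40*3)*(-208 + (48 + 40*3)) + 21039/25790 = 2*(48 + 120)*(-208 + (48 + 120)) + 21039/25790 = 2*168*(-208 + 168) + 21039/25790 = 2*168*(-40) + 21039/25790 = -13440 + 21039/25790 = -346596561/25790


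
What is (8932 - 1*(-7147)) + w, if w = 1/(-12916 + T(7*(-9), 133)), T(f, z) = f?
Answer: 208689340/12979 ≈ 16079.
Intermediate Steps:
w = -1/12979 (w = 1/(-12916 + 7*(-9)) = 1/(-12916 - 63) = 1/(-12979) = -1/12979 ≈ -7.7048e-5)
(8932 - 1*(-7147)) + w = (8932 - 1*(-7147)) - 1/12979 = (8932 + 7147) - 1/12979 = 16079 - 1/12979 = 208689340/12979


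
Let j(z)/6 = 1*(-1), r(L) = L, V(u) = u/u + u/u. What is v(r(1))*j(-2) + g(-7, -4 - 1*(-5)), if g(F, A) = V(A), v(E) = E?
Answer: -4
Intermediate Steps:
V(u) = 2 (V(u) = 1 + 1 = 2)
g(F, A) = 2
j(z) = -6 (j(z) = 6*(1*(-1)) = 6*(-1) = -6)
v(r(1))*j(-2) + g(-7, -4 - 1*(-5)) = 1*(-6) + 2 = -6 + 2 = -4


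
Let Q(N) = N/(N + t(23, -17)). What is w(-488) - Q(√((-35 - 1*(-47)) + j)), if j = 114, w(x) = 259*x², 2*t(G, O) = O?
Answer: 13261048136/215 - 102*√14/215 ≈ 6.1679e+7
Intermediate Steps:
t(G, O) = O/2
Q(N) = N/(-17/2 + N) (Q(N) = N/(N + (½)*(-17)) = N/(N - 17/2) = N/(-17/2 + N))
w(-488) - Q(√((-35 - 1*(-47)) + j)) = 259*(-488)² - 2*√((-35 - 1*(-47)) + 114)/(-17 + 2*√((-35 - 1*(-47)) + 114)) = 259*238144 - 2*√((-35 + 47) + 114)/(-17 + 2*√((-35 + 47) + 114)) = 61679296 - 2*√(12 + 114)/(-17 + 2*√(12 + 114)) = 61679296 - 2*√126/(-17 + 2*√126) = 61679296 - 2*3*√14/(-17 + 2*(3*√14)) = 61679296 - 2*3*√14/(-17 + 6*√14) = 61679296 - 6*√14/(-17 + 6*√14)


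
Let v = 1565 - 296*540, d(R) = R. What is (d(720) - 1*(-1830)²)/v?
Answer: 669636/31655 ≈ 21.154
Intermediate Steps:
v = -158275 (v = 1565 - 159840 = -158275)
(d(720) - 1*(-1830)²)/v = (720 - 1*(-1830)²)/(-158275) = (720 - 1*3348900)*(-1/158275) = (720 - 3348900)*(-1/158275) = -3348180*(-1/158275) = 669636/31655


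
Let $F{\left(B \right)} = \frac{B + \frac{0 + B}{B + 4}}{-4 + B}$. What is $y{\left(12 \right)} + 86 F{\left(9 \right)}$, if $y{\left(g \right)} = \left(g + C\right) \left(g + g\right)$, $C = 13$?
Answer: $\frac{49836}{65} \approx 766.71$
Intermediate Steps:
$y{\left(g \right)} = 2 g \left(13 + g\right)$ ($y{\left(g \right)} = \left(g + 13\right) \left(g + g\right) = \left(13 + g\right) 2 g = 2 g \left(13 + g\right)$)
$F{\left(B \right)} = \frac{B + \frac{B}{4 + B}}{-4 + B}$
$y{\left(12 \right)} + 86 F{\left(9 \right)} = 2 \cdot 12 \left(13 + 12\right) + 86 \frac{9 \left(5 + 9\right)}{-16 + 9^{2}} = 2 \cdot 12 \cdot 25 + 86 \cdot 9 \frac{1}{-16 + 81} \cdot 14 = 600 + 86 \cdot 9 \cdot \frac{1}{65} \cdot 14 = 600 + 86 \cdot \frac{126}{65} = 600 + \frac{10836}{65} = \frac{49836}{65}$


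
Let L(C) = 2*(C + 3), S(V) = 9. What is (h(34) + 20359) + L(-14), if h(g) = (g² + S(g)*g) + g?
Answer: 21833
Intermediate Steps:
L(C) = 6 + 2*C (L(C) = 2*(3 + C) = 6 + 2*C)
h(g) = g² + 10*g (h(g) = (g² + 9*g) + g = g² + 10*g)
(h(34) + 20359) + L(-14) = (34*(10 + 34) + 20359) + (6 + 2*(-14)) = (34*44 + 20359) + (6 - 28) = (1496 + 20359) - 22 = 21855 - 22 = 21833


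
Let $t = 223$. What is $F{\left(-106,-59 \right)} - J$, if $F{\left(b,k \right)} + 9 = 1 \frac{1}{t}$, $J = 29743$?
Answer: $- \frac{6634695}{223} \approx -29752.0$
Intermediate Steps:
$F{\left(b,k \right)} = - \frac{2006}{223}$ ($F{\left(b,k \right)} = -9 + 1 \cdot \frac{1}{223} = -9 + \frac{1}{223} = - \frac{2006}{223}$)
$F{\left(-106,-59 \right)} - J = - \frac{2006}{223} - 29743 = - \frac{6634695}{223}$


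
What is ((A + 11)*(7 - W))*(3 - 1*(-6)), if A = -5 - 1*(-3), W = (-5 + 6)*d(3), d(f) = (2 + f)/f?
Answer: 432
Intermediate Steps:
d(f) = (2 + f)/f
W = 5/3 (W = (-5 + 6)*((2 + 3)/3) = 1*((⅓)*5) = 1*(5/3) = 5/3 ≈ 1.6667)
A = -2 (A = -5 + 3 = -2)
((A + 11)*(7 - W))*(3 - 1*(-6)) = ((-2 + 11)*(7 - 1*5/3))*(3 - 1*(-6)) = (9*(7 - 5/3))*(3 + 6) = (9*(16/3))*9 = 48*9 = 432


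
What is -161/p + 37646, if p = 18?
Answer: 677467/18 ≈ 37637.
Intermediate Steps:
-161/p + 37646 = -161/18 + 37646 = 677467/18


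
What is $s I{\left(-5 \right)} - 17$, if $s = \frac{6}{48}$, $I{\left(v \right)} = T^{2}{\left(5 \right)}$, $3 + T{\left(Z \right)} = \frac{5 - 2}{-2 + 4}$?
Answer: $- \frac{535}{32} \approx -16.719$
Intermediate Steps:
$T{\left(Z \right)} = - \frac{3}{2}$ ($T{\left(Z \right)} = -3 + \frac{5 - 2}{-2 + 4} = -3 + \frac{3}{2} = - \frac{3}{2}$)
$I{\left(v \right)} = \frac{9}{4}$ ($I{\left(v \right)} = \left(- \frac{3}{2}\right)^{2} = \frac{9}{4}$)
$s = \frac{1}{8}$ ($s = 6 \cdot \frac{1}{48} = \frac{1}{8} \approx 0.125$)
$s I{\left(-5 \right)} - 17 = \frac{1}{8} \cdot \frac{9}{4} - 17 = \frac{9}{32} - 17 = - \frac{535}{32}$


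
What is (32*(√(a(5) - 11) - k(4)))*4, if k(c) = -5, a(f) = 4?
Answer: 640 + 128*I*√7 ≈ 640.0 + 338.66*I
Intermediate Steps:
(32*(√(a(5) - 11) - k(4)))*4 = (32*(√(4 - 11) - 1*(-5)))*4 = (32*(√(-7) + 5))*4 = (32*(I*√7 + 5))*4 = (32*(5 + I*√7))*4 = (160 + 32*I*√7)*4 = 640 + 128*I*√7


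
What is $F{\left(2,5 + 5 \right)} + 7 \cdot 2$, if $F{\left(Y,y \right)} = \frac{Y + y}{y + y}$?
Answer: $\frac{73}{5} \approx 14.6$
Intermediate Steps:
$F{\left(Y,y \right)} = \frac{Y + y}{2 y}$
$F{\left(2,5 + 5 \right)} + 7 \cdot 2 = \frac{2 + \left(5 + 5\right)}{2 \left(5 + 5\right)} + 7 \cdot 2 = \frac{2 + 10}{2 \cdot 10} + 14 = \frac{1}{2} \cdot \frac{1}{10} \cdot 12 + 14 = \frac{3}{5} + 14 = \frac{73}{5}$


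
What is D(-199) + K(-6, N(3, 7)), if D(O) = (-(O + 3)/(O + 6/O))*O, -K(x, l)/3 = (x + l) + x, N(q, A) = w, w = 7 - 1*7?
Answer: 9187648/39607 ≈ 231.97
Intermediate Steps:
w = 0 (w = 7 - 7 = 0)
N(q, A) = 0
K(x, l) = -6*x - 3*l (K(x, l) = -3*((x + l) + x) = -3*((l + x) + x) = -3*(l + 2*x) = -6*x - 3*l)
D(O) = -O*(3 + O)/(O + 6/O) (D(O) = (-(3 + O)/(O + 6/O))*O = -O*(3 + O)/(O + 6/O))
D(-199) + K(-6, N(3, 7)) = (-199)**2*(-3 - 1*(-199))/(6 + (-199)**2) + (-6*(-6) - 3*0) = 39601*(-3 + 199)/(6 + 39601) + (36 + 0) = 39601*196/39607 + 36 = 39601*(1/39607)*196 + 36 = 7761796/39607 + 36 = 9187648/39607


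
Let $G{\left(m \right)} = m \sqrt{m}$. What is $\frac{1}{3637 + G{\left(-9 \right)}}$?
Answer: $\frac{3637}{13228498} + \frac{27 i}{13228498} \approx 0.00027494 + 2.041 \cdot 10^{-6} i$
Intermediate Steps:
$G{\left(m \right)} = m^{\frac{3}{2}}$
$\frac{1}{3637 + G{\left(-9 \right)}} = \frac{1}{3637 + \left(-9\right)^{\frac{3}{2}}} = \frac{1}{3637 - 27 i} = \frac{3637 + 27 i}{13228498}$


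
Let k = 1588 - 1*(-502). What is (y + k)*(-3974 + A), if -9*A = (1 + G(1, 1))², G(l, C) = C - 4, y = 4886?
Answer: -249531520/9 ≈ -2.7726e+7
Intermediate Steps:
G(l, C) = -4 + C
k = 2090 (k = 1588 + 502 = 2090)
A = -4/9 (A = -(1 + (-4 + 1))²/9 = -(1 - 3)²/9 = -⅑*(-2)² = -⅑*4 = -4/9 ≈ -0.44444)
(y + k)*(-3974 + A) = (4886 + 2090)*(-3974 - 4/9) = 6976*(-35770/9) = -249531520/9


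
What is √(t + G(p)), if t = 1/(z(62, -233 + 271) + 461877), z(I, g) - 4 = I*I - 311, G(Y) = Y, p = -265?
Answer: I*√57401700254526/465414 ≈ 16.279*I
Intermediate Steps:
z(I, g) = -307 + I² (z(I, g) = 4 + (I*I - 311) = 4 + (I² - 311) = 4 + (-311 + I²) = -307 + I²)
t = 1/465414 (t = 1/((-307 + 62²) + 461877) = 1/((-307 + 3844) + 461877) = 1/(3537 + 461877) = 1/465414 ≈ 2.1486e-6)
√(t + G(p)) = √(1/465414 - 265) = √(-123334709/465414) = I*√57401700254526/465414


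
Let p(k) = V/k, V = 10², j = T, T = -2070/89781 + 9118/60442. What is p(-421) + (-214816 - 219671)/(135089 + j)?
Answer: -1259958275763149/364800475177146 ≈ -3.4538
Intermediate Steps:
T = 2459249/19243061 (T = -2070*1/89781 + 9118*(1/60442) = -690/29927 + 97/643 = 2459249/19243061 ≈ 0.12780)
j = 2459249/19243061 ≈ 0.12780
V = 100
p(k) = 100/k
p(-421) + (-214816 - 219671)/(135089 + j) = 100/(-421) + (-214816 - 219671)/(135089 + 2459249/19243061) = 100*(-1/421) - 434487/2599528326678/19243061 = -100/421 - 434487*19243061/2599528326678 = -100/421 - 2786953281569/866509442226 = -1259958275763149/364800475177146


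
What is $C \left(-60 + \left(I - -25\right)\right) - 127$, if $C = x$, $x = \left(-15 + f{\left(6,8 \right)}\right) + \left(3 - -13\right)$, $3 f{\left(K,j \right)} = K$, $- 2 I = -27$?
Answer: $- \frac{383}{2} \approx -191.5$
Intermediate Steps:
$I = \frac{27}{2}$ ($I = \left(- \frac{1}{2}\right) \left(-27\right) = \frac{27}{2} \approx 13.5$)
$f{\left(K,j \right)} = \frac{K}{3}$
$x = 3$ ($x = \left(-15 + \frac{1}{3} \cdot 6\right) + \left(3 - -13\right) = \left(-15 + 2\right) + \left(3 + 13\right) = -13 + 16 = 3$)
$C = 3$
$C \left(-60 + \left(I - -25\right)\right) - 127 = 3 \left(-60 + \left(\frac{27}{2} - -25\right)\right) - 127 = 3 \left(-60 + \left(\frac{27}{2} + 25\right)\right) - 127 = 3 \left(-60 + \frac{77}{2}\right) - 127 = 3 \left(- \frac{43}{2}\right) - 127 = - \frac{129}{2} - 127 = - \frac{383}{2}$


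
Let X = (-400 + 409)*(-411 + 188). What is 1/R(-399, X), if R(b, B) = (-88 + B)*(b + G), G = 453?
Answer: -1/113130 ≈ -8.8394e-6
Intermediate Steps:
X = -2007 (X = 9*(-223) = -2007)
R(b, B) = (-88 + B)*(453 + b) (R(b, B) = (-88 + B)*(b + 453) = (-88 + B)*(453 + b))
1/R(-399, X) = 1/(-39864 - 88*(-399) + 453*(-2007) - 2007*(-399)) = 1/(-39864 + 35112 - 909171 + 800793) = 1/(-113130) = -1/113130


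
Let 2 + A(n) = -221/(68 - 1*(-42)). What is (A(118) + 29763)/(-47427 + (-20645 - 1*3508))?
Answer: -1091163/2624600 ≈ -0.41574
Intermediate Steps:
A(n) = -441/110 (A(n) = -2 - 221/(68 - 1*(-42)) = -2 - 221/(68 + 42) = -2 - 221/110 = -441/110)
(A(118) + 29763)/(-47427 + (-20645 - 1*3508)) = (-441/110 + 29763)/(-47427 + (-20645 - 1*3508)) = 3273489/(110*(-47427 + (-20645 - 3508))) = 3273489/(110*(-47427 - 24153)) = (3273489/110)/(-71580) = (3273489/110)*(-1/71580) = -1091163/2624600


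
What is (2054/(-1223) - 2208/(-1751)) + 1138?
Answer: 2436100104/2141473 ≈ 1137.6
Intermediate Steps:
(2054/(-1223) - 2208/(-1751)) + 1138 = (2054*(-1/1223) - 2208*(-1/1751)) + 1138 = (-2054/1223 + 2208/1751) + 1138 = -896170/2141473 + 1138 = 2436100104/2141473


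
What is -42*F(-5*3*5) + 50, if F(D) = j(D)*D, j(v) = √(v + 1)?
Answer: 50 + 3150*I*√74 ≈ 50.0 + 27097.0*I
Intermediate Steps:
j(v) = √(1 + v)
F(D) = D*√(1 + D) (F(D) = √(1 + D)*D = D*√(1 + D))
-42*F(-5*3*5) + 50 = -42*-5*3*5*√(1 - 5*3*5) + 50 = -42*(-15*5)*√(1 - 15*5) + 50 = -(-3150)*√(1 - 75) + 50 = -(-3150)*√(-74) + 50 = -(-3150)*I*√74 + 50 = 3150*I*√74 + 50 = 50 + 3150*I*√74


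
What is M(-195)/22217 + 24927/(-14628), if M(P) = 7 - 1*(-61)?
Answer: -184269485/108330092 ≈ -1.7010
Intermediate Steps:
M(P) = 68 (M(P) = 7 + 61 = 68)
M(-195)/22217 + 24927/(-14628) = 68/22217 + 24927/(-14628) = 68*(1/22217) + 24927*(-1/14628) = 68/22217 - 8309/4876 = -184269485/108330092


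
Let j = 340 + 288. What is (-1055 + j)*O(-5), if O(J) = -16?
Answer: 6832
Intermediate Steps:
j = 628
(-1055 + j)*O(-5) = (-1055 + 628)*(-16) = -427*(-16) = 6832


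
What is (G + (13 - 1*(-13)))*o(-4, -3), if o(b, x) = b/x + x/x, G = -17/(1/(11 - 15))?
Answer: 658/3 ≈ 219.33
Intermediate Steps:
G = 68 (G = -17/(1/(-4)) = -17/(-¼) = -17*(-4) = 68)
o(b, x) = 1 + b/x (o(b, x) = b/x + 1 = 1 + b/x)
(G + (13 - 1*(-13)))*o(-4, -3) = (68 + (13 - 1*(-13)))*((-4 - 3)/(-3)) = (68 + (13 + 13))*(-⅓*(-7)) = (68 + 26)*(7/3) = 94*(7/3) = 658/3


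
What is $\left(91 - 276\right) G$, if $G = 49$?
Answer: $-9065$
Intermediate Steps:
$\left(91 - 276\right) G = \left(91 - 276\right) 49 = \left(-185\right) 49 = -9065$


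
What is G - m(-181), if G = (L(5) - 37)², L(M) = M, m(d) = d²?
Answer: -31737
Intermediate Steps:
G = 1024 (G = (5 - 37)² = (-32)² = 1024)
G - m(-181) = 1024 - 1*(-181)² = 1024 - 1*32761 = 1024 - 32761 = -31737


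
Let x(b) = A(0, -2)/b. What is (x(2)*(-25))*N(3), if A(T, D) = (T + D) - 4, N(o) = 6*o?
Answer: 1350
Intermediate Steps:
A(T, D) = -4 + D + T (A(T, D) = (D + T) - 4 = -4 + D + T)
x(b) = -6/b (x(b) = (-4 - 2 + 0)/b = -6/b)
(x(2)*(-25))*N(3) = (-6/2*(-25))*(6*3) = (-6*1/2*(-25))*18 = -3*(-25)*18 = 75*18 = 1350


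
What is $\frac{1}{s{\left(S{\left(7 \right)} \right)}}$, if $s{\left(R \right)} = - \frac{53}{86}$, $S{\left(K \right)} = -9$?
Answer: $- \frac{86}{53} \approx -1.6226$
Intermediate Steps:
$s{\left(R \right)} = - \frac{53}{86}$ ($s{\left(R \right)} = \left(-53\right) \frac{1}{86} = - \frac{53}{86}$)
$\frac{1}{s{\left(S{\left(7 \right)} \right)}} = \frac{1}{- \frac{53}{86}} = - \frac{86}{53}$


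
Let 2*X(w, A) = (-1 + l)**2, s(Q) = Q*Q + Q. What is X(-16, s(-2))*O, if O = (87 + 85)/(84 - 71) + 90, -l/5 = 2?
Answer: 81191/13 ≈ 6245.5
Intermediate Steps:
l = -10 (l = -5*2 = -10)
s(Q) = Q + Q**2 (s(Q) = Q**2 + Q = Q + Q**2)
X(w, A) = 121/2 (X(w, A) = (-1 - 10)**2/2 = (1/2)*(-11)**2 = (1/2)*121 = 121/2)
O = 1342/13 (O = 172/13 + 90 = 1342/13 ≈ 103.23)
X(-16, s(-2))*O = (121/2)*(1342/13) = 81191/13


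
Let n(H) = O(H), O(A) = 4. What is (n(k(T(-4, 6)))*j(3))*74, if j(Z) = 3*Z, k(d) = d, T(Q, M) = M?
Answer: 2664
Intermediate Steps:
n(H) = 4
(n(k(T(-4, 6)))*j(3))*74 = (4*(3*3))*74 = (4*9)*74 = 36*74 = 2664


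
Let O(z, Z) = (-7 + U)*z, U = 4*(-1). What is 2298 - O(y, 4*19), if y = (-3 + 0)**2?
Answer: 2397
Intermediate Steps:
U = -4
y = 9 (y = (-3)**2 = 9)
O(z, Z) = -11*z (O(z, Z) = (-7 - 4)*z = -11*z)
2298 - O(y, 4*19) = 2298 - (-11)*9 = 2298 - 1*(-99) = 2298 + 99 = 2397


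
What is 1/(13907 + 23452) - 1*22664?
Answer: -846704375/37359 ≈ -22664.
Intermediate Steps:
1/(13907 + 23452) - 1*22664 = 1/37359 - 22664 = -846704375/37359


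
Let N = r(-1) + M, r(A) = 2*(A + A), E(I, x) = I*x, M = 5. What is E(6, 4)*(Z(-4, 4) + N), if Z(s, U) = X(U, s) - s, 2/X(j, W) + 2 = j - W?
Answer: 128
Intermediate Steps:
X(j, W) = 2/(-2 + j - W) (X(j, W) = 2/(-2 + (j - W)) = 2/(-2 + j - W))
r(A) = 4*A (r(A) = 2*(2*A) = 4*A)
Z(s, U) = -s + 2/(-2 + U - s) (Z(s, U) = 2/(-2 + U - s) - s = -s + 2/(-2 + U - s))
N = 1 (N = 4*(-1) + 5 = -4 + 5 = 1)
E(6, 4)*(Z(-4, 4) + N) = (6*4)*((-2 - 1*(-4)*(2 - 4 - 1*4))/(2 - 4 - 1*4) + 1) = 24*((-2 - 1*(-4)*(2 - 4 - 4))/(2 - 4 - 4) + 1) = 24*((-2 - 1*(-4)*(-6))/(-6) + 1) = 24*(-(-2 - 24)/6 + 1) = 24*(-⅙*(-26) + 1) = 24*(13/3 + 1) = 24*(16/3) = 128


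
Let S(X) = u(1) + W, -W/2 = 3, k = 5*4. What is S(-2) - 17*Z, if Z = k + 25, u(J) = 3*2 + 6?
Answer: -759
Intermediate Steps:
u(J) = 12 (u(J) = 6 + 6 = 12)
k = 20
W = -6 (W = -2*3 = -6)
Z = 45 (Z = 20 + 25 = 45)
S(X) = 6 (S(X) = 12 - 6 = 6)
S(-2) - 17*Z = 6 - 17*45 = 6 - 765 = -759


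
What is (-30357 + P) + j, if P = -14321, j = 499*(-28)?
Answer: -58650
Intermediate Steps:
j = -13972
(-30357 + P) + j = (-30357 - 14321) - 13972 = -44678 - 13972 = -58650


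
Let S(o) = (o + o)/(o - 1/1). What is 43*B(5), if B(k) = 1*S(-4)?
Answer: 344/5 ≈ 68.800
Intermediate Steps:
S(o) = 2*o/(-1 + o) (S(o) = (2*o)/(o - 1*1) = (2*o)/(o - 1) = (2*o)/(-1 + o) = 2*o/(-1 + o))
B(k) = 8/5 (B(k) = 1*(2*(-4)/(-1 - 4)) = 1*(2*(-4)/(-5)) = 1*(2*(-4)*(-⅕)) = 1*(8/5) = 8/5)
43*B(5) = 43*(8/5) = 344/5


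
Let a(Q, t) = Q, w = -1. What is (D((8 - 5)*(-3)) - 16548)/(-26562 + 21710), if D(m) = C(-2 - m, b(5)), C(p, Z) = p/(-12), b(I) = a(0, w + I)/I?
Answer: 198583/58224 ≈ 3.4107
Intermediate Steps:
b(I) = 0 (b(I) = 0/I = 0)
C(p, Z) = -p/12 (C(p, Z) = p*(-1/12) = -p/12)
D(m) = ⅙ + m/12 (D(m) = -(-2 - m)/12 = ⅙ + m/12)
(D((8 - 5)*(-3)) - 16548)/(-26562 + 21710) = ((⅙ + ((8 - 5)*(-3))/12) - 16548)/(-26562 + 21710) = ((⅙ + (3*(-3))/12) - 16548)/(-4852) = ((⅙ + (1/12)*(-9)) - 16548)*(-1/4852) = ((⅙ - ¾) - 16548)*(-1/4852) = (-7/12 - 16548)*(-1/4852) = -198583/12*(-1/4852) = 198583/58224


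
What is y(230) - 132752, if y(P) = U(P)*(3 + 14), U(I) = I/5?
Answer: -131970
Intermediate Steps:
U(I) = I/5 (U(I) = I*(⅕) = I/5)
y(P) = 17*P/5 (y(P) = (P/5)*(3 + 14) = (P/5)*17 = 17*P/5)
y(230) - 132752 = (17/5)*230 - 132752 = 782 - 132752 = -131970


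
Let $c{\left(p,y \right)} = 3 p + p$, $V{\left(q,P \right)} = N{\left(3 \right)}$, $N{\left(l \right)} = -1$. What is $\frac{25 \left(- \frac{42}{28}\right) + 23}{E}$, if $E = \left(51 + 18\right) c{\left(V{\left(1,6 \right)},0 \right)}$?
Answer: $\frac{29}{552} \approx 0.052536$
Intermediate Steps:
$V{\left(q,P \right)} = -1$
$c{\left(p,y \right)} = 4 p$
$E = -276$ ($E = \left(51 + 18\right) 4 \left(-1\right) = 69 \left(-4\right) = -276$)
$\frac{25 \left(- \frac{42}{28}\right) + 23}{E} = \frac{25 \left(- \frac{42}{28}\right) + 23}{-276} = \left(25 \left(\left(-42\right) \frac{1}{28}\right) + 23\right) \left(- \frac{1}{276}\right) = \left(25 \left(- \frac{3}{2}\right) + 23\right) \left(- \frac{1}{276}\right) = \left(- \frac{75}{2} + 23\right) \left(- \frac{1}{276}\right) = \left(- \frac{29}{2}\right) \left(- \frac{1}{276}\right) = \frac{29}{552}$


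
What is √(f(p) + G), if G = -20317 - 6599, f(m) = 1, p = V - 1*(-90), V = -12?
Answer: I*√26915 ≈ 164.06*I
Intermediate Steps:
p = 78 (p = -12 - 1*(-90) = -12 + 90 = 78)
G = -26916
√(f(p) + G) = √(1 - 26916) = √(-26915) = I*√26915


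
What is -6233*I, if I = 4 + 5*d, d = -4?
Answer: 99728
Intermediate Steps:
I = -16 (I = 4 + 5*(-4) = 4 - 20 = -16)
-6233*I = -6233*(-16) = 99728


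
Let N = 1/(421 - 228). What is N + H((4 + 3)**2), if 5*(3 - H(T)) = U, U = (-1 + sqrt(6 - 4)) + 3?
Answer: 2514/965 - sqrt(2)/5 ≈ 2.3223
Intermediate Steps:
U = 2 + sqrt(2) (U = (-1 + sqrt(2)) + 3 = 2 + sqrt(2) ≈ 3.4142)
N = 1/193 ≈ 0.0051813
H(T) = 13/5 - sqrt(2)/5 (H(T) = 3 - (2 + sqrt(2))/5 = 3 + (-2/5 - sqrt(2)/5) = 13/5 - sqrt(2)/5)
N + H((4 + 3)**2) = 1/193 + (13/5 - sqrt(2)/5) = 2514/965 - sqrt(2)/5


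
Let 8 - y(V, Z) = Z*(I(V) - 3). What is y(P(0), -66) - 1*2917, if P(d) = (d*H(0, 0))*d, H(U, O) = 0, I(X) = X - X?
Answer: -3107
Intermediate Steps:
I(X) = 0
P(d) = 0 (P(d) = (d*0)*d = 0*d = 0)
y(V, Z) = 8 + 3*Z (y(V, Z) = 8 - Z*(0 - 3) = 8 - Z*(-3) = 8 - (-3)*Z = 8 + 3*Z)
y(P(0), -66) - 1*2917 = (8 + 3*(-66)) - 1*2917 = (8 - 198) - 2917 = -190 - 2917 = -3107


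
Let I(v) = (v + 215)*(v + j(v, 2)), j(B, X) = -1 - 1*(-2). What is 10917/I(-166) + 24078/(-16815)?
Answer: -8405333/3021095 ≈ -2.7822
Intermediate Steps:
j(B, X) = 1 (j(B, X) = -1 + 2 = 1)
I(v) = (1 + v)*(215 + v) (I(v) = (v + 215)*(v + 1) = (215 + v)*(1 + v) = (1 + v)*(215 + v))
10917/I(-166) + 24078/(-16815) = 10917/(215 + (-166)**2 + 216*(-166)) + 24078/(-16815) = 10917/(215 + 27556 - 35856) + 24078*(-1/16815) = 10917/(-8085) - 8026/5605 = 10917*(-1/8085) - 8026/5605 = -3639/2695 - 8026/5605 = -8405333/3021095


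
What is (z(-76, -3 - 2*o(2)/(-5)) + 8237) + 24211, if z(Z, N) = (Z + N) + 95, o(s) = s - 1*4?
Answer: 162316/5 ≈ 32463.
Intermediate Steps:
o(s) = -4 + s (o(s) = s - 4 = -4 + s)
z(Z, N) = 95 + N + Z (z(Z, N) = (N + Z) + 95 = 95 + N + Z)
(z(-76, -3 - 2*o(2)/(-5)) + 8237) + 24211 = ((95 + (-3 - 2*(-4 + 2)/(-5)) - 76) + 8237) + 24211 = ((95 + (-3 - (-4)*(-1)/5) - 76) + 8237) + 24211 = ((95 + (-3 - 2*⅖) - 76) + 8237) + 24211 = ((95 + (-3 - ⅘) - 76) + 8237) + 24211 = ((95 - 19/5 - 76) + 8237) + 24211 = (76/5 + 8237) + 24211 = 41261/5 + 24211 = 162316/5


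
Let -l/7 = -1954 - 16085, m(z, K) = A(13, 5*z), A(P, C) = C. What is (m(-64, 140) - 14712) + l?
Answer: 111241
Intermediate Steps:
m(z, K) = 5*z
l = 126273 (l = -7*(-1954 - 16085) = -7*(-18039) = 126273)
(m(-64, 140) - 14712) + l = (5*(-64) - 14712) + 126273 = (-320 - 14712) + 126273 = -15032 + 126273 = 111241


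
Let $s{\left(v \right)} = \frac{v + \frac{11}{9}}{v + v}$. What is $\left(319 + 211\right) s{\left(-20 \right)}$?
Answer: $\frac{8957}{36} \approx 248.81$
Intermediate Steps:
$s{\left(v \right)} = \frac{\frac{11}{9} + v}{2 v}$ ($s{\left(v \right)} = \frac{v + 11 \cdot \frac{1}{9}}{2 v} = \left(v + \frac{11}{9}\right) \frac{1}{2 v} = \left(\frac{11}{9} + v\right) \frac{1}{2 v} = \frac{\frac{11}{9} + v}{2 v}$)
$\left(319 + 211\right) s{\left(-20 \right)} = \left(319 + 211\right) \frac{11 + 9 \left(-20\right)}{18 \left(-20\right)} = 530 \cdot \frac{1}{18} \left(- \frac{1}{20}\right) \left(11 - 180\right) = 530 \cdot \frac{1}{18} \left(- \frac{1}{20}\right) \left(-169\right) = 530 \cdot \frac{169}{360} = \frac{8957}{36}$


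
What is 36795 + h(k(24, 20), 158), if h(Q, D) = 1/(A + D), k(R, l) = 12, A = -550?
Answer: 14423639/392 ≈ 36795.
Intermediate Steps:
h(Q, D) = 1/(-550 + D)
36795 + h(k(24, 20), 158) = 36795 + 1/(-550 + 158) = 36795 + 1/(-392) = 36795 - 1/392 = 14423639/392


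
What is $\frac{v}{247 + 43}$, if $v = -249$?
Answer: $- \frac{249}{290} \approx -0.85862$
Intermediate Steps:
$\frac{v}{247 + 43} = \frac{1}{247 + 43} \left(-249\right) = \frac{1}{290} \left(-249\right) = - \frac{249}{290}$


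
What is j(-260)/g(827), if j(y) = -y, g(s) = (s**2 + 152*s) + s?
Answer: 13/40523 ≈ 0.00032081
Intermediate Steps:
g(s) = s**2 + 153*s
j(-260)/g(827) = (-1*(-260))/((827*(153 + 827))) = 260/((827*980)) = 260/810460 = 260*(1/810460) = 13/40523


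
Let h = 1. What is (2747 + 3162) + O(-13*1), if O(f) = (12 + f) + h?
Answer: 5909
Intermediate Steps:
O(f) = 13 + f (O(f) = (12 + f) + 1 = 13 + f)
(2747 + 3162) + O(-13*1) = (2747 + 3162) + (13 - 13*1) = 5909 + (13 - 13) = 5909 + 0 = 5909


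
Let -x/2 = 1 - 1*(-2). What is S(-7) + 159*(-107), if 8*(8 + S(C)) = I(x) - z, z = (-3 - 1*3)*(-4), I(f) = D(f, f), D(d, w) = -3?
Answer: -136195/8 ≈ -17024.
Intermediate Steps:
x = -6 (x = -2*(1 - 1*(-2)) = -2*(1 + 2) = -2*3 = -6)
I(f) = -3
z = 24 (z = (-3 - 3)*(-4) = -6*(-4) = 24)
S(C) = -91/8 (S(C) = -8 + (-3 - 1*24)/8 = -8 + (-3 - 24)/8 = -8 + (⅛)*(-27) = -8 - 27/8 = -91/8)
S(-7) + 159*(-107) = -91/8 + 159*(-107) = -91/8 - 17013 = -136195/8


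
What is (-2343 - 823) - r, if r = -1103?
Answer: -2063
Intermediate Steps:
(-2343 - 823) - r = (-2343 - 823) - 1*(-1103) = -3166 + 1103 = -2063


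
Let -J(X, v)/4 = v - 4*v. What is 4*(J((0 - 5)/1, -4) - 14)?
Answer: -248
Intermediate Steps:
J(X, v) = 12*v (J(X, v) = -4*(v - 4*v) = -(-12)*v = 12*v)
4*(J((0 - 5)/1, -4) - 14) = 4*(12*(-4) - 14) = 4*(-48 - 14) = 4*(-62) = -248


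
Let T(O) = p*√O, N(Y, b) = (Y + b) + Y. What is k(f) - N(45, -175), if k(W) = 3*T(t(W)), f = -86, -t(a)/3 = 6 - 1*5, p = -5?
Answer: 85 - 15*I*√3 ≈ 85.0 - 25.981*I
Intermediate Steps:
t(a) = -3 (t(a) = -3*(6 - 1*5) = -3*(6 - 5) = -3*1 = -3)
N(Y, b) = b + 2*Y
T(O) = -5*√O
k(W) = -15*I*√3 (k(W) = 3*(-5*I*√3) = -15*I*√3)
k(f) - N(45, -175) = -15*I*√3 - (-175 + 2*45) = -15*I*√3 - (-175 + 90) = -15*I*√3 - 1*(-85) = -15*I*√3 + 85 = 85 - 15*I*√3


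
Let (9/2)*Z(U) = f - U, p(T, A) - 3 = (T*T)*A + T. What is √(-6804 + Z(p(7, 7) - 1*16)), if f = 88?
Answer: I*√61734/3 ≈ 82.821*I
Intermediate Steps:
p(T, A) = 3 + T + A*T² (p(T, A) = 3 + ((T*T)*A + T) = 3 + (T²*A + T) = 3 + (A*T² + T) = 3 + (T + A*T²) = 3 + T + A*T²)
Z(U) = 176/9 - 2*U/9 (Z(U) = 2*(88 - U)/9 = 176/9 - 2*U/9)
√(-6804 + Z(p(7, 7) - 1*16)) = √(-6804 + (176/9 - 2*((3 + 7 + 7*7²) - 1*16)/9)) = √(-6804 + (176/9 - 2*((3 + 7 + 7*49) - 16)/9)) = √(-6804 + (176/9 - 2*((3 + 7 + 343) - 16)/9)) = √(-6804 + (176/9 - 2*(353 - 16)/9)) = √(-6804 + (176/9 - 2/9*337)) = √(-6804 + (176/9 - 674/9)) = √(-6804 - 166/3) = √(-20578/3) = I*√61734/3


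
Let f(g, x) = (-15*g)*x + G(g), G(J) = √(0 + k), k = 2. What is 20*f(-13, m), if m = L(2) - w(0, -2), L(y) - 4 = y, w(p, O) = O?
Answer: 31200 + 20*√2 ≈ 31228.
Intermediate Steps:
L(y) = 4 + y
G(J) = √2 (G(J) = √(0 + 2) = √2)
m = 8 (m = (4 + 2) - 1*(-2) = 6 + 2 = 8)
f(g, x) = √2 - 15*g*x (f(g, x) = (-15*g)*x + √2 = -15*g*x + √2 = √2 - 15*g*x)
20*f(-13, m) = 20*(√2 - 15*(-13)*8) = 20*(√2 + 1560) = 20*(1560 + √2) = 31200 + 20*√2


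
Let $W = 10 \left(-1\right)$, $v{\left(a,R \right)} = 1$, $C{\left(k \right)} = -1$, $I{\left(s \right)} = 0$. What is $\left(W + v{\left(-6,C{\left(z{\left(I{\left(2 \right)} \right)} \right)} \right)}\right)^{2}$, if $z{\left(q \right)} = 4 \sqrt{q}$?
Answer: $81$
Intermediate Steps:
$W = -10$
$\left(W + v{\left(-6,C{\left(z{\left(I{\left(2 \right)} \right)} \right)} \right)}\right)^{2} = \left(-10 + 1\right)^{2} = \left(-9\right)^{2} = 81$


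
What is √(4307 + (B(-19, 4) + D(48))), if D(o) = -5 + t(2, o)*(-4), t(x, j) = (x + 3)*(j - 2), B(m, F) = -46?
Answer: 2*√834 ≈ 57.758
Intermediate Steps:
t(x, j) = (-2 + j)*(3 + x) (t(x, j) = (3 + x)*(-2 + j) = (-2 + j)*(3 + x))
D(o) = 35 - 20*o (D(o) = -5 + (-6 - 2*2 + 3*o + o*2)*(-4) = -5 + (-6 - 4 + 3*o + 2*o)*(-4) = -5 + (-10 + 5*o)*(-4) = -5 + (40 - 20*o) = 35 - 20*o)
√(4307 + (B(-19, 4) + D(48))) = √(4307 + (-46 + (35 - 20*48))) = √(4307 + (-46 + (35 - 960))) = √(4307 + (-46 - 925)) = √(4307 - 971) = √3336 = 2*√834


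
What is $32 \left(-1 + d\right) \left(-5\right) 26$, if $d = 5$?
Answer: $-16640$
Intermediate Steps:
$32 \left(-1 + d\right) \left(-5\right) 26 = 32 \left(-1 + 5\right) \left(-5\right) 26 = 32 \cdot 4 \left(-5\right) 26 = 32 \left(-20\right) 26 = \left(-640\right) 26 = -16640$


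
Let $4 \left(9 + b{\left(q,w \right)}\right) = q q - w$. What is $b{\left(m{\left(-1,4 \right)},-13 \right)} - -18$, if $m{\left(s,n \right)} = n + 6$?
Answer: $\frac{149}{4} \approx 37.25$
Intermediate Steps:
$m{\left(s,n \right)} = 6 + n$
$b{\left(q,w \right)} = -9 - \frac{w}{4} + \frac{q^{2}}{4}$ ($b{\left(q,w \right)} = -9 + \frac{q q - w}{4} = -9 + \frac{q^{2} - w}{4} = -9 + \left(- \frac{w}{4} + \frac{q^{2}}{4}\right) = -9 - \frac{w}{4} + \frac{q^{2}}{4}$)
$b{\left(m{\left(-1,4 \right)},-13 \right)} - -18 = \left(-9 - - \frac{13}{4} + \frac{\left(6 + 4\right)^{2}}{4}\right) - -18 = \left(-9 + \frac{13}{4} + \frac{10^{2}}{4}\right) + 18 = \left(-9 + \frac{13}{4} + \frac{1}{4} \cdot 100\right) + 18 = \left(-9 + \frac{13}{4} + 25\right) + 18 = \frac{77}{4} + 18 = \frac{149}{4}$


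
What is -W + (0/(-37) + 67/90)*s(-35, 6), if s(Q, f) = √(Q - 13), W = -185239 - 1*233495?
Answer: 418734 + 134*I*√3/45 ≈ 4.1873e+5 + 5.1577*I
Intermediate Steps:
W = -418734 (W = -185239 - 233495 = -418734)
s(Q, f) = √(-13 + Q)
-W + (0/(-37) + 67/90)*s(-35, 6) = -1*(-418734) + (0/(-37) + 67/90)*√(-13 - 35) = 418734 + (0*(-1/37) + 67*(1/90))*√(-48) = 418734 + (0 + 67/90)*(4*I*√3) = 418734 + 67*(4*I*√3)/90 = 418734 + 134*I*√3/45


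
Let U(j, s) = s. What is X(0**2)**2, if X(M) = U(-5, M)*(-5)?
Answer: 0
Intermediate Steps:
X(M) = -5*M (X(M) = M*(-5) = -5*M)
X(0**2)**2 = (-5*0**2)**2 = (-5*0)**2 = 0**2 = 0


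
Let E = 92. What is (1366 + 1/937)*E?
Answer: 117754756/937 ≈ 1.2567e+5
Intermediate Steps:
(1366 + 1/937)*E = (1366 + 1/937)*92 = (1279943/937)*92 = 117754756/937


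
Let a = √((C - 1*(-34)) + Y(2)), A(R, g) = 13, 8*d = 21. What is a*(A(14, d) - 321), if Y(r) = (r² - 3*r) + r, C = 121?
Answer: -308*√155 ≈ -3834.6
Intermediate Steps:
d = 21/8 (d = (⅛)*21 = 21/8 ≈ 2.6250)
Y(r) = r² - 2*r
a = √155 (a = √((121 - 1*(-34)) + 2*(-2 + 2)) = √((121 + 34) + 2*0) = √(155 + 0) = √155 ≈ 12.450)
a*(A(14, d) - 321) = √155*(13 - 321) = √155*(-308) = -308*√155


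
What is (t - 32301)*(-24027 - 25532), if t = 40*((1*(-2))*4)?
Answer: 1616664139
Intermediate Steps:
t = -320 (t = 40*(-2*4) = 40*(-8) = -320)
(t - 32301)*(-24027 - 25532) = (-320 - 32301)*(-24027 - 25532) = -32621*(-49559) = 1616664139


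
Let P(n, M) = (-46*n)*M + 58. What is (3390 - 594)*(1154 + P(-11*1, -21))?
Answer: -26321544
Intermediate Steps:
P(n, M) = 58 - 46*M*n (P(n, M) = -46*M*n + 58 = 58 - 46*M*n)
(3390 - 594)*(1154 + P(-11*1, -21)) = (3390 - 594)*(1154 + (58 - 46*(-21)*(-11*1))) = 2796*(1154 + (58 - 46*(-21)*(-11))) = 2796*(1154 + (58 - 10626)) = 2796*(1154 - 10568) = 2796*(-9414) = -26321544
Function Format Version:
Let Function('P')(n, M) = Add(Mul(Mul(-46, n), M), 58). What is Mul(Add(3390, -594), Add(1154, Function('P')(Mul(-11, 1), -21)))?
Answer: -26321544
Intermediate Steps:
Function('P')(n, M) = Add(58, Mul(-46, M, n)) (Function('P')(n, M) = Add(Mul(-46, M, n), 58) = Add(58, Mul(-46, M, n)))
Mul(Add(3390, -594), Add(1154, Function('P')(Mul(-11, 1), -21))) = Mul(Add(3390, -594), Add(1154, Add(58, Mul(-46, -21, Mul(-11, 1))))) = Mul(2796, Add(1154, Add(58, Mul(-46, -21, -11)))) = Mul(2796, Add(1154, Add(58, -10626))) = Mul(2796, Add(1154, -10568)) = Mul(2796, -9414) = -26321544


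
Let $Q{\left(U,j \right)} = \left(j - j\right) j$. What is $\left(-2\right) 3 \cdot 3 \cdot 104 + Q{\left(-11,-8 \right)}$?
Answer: $-1872$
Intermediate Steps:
$Q{\left(U,j \right)} = 0$ ($Q{\left(U,j \right)} = 0 j = 0$)
$\left(-2\right) 3 \cdot 3 \cdot 104 + Q{\left(-11,-8 \right)} = \left(-2\right) 3 \cdot 3 \cdot 104 + 0 = \left(-6\right) 3 \cdot 104 + 0 = \left(-18\right) 104 + 0 = -1872 + 0 = -1872$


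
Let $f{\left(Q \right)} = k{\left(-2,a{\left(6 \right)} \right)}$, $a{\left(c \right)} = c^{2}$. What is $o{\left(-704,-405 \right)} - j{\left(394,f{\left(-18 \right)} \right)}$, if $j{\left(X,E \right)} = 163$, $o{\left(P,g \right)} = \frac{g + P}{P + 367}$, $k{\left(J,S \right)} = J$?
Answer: $- \frac{53822}{337} \approx -159.71$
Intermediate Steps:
$f{\left(Q \right)} = -2$
$o{\left(P,g \right)} = \frac{P + g}{367 + P}$
$o{\left(-704,-405 \right)} - j{\left(394,f{\left(-18 \right)} \right)} = \frac{-704 - 405}{367 - 704} - 163 = \frac{1}{-337} \left(-1109\right) - 163 = \left(- \frac{1}{337}\right) \left(-1109\right) - 163 = \frac{1109}{337} - 163 = - \frac{53822}{337}$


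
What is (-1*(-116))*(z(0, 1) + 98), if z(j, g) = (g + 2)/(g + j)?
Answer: 11716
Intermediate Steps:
z(j, g) = (2 + g)/(g + j)
(-1*(-116))*(z(0, 1) + 98) = (-1*(-116))*((2 + 1)/(1 + 0) + 98) = 116*(3/1 + 98) = 116*(1*3 + 98) = 116*(3 + 98) = 116*101 = 11716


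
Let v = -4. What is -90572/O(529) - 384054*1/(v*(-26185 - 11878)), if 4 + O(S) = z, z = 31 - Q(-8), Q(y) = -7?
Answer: -202982735/76126 ≈ -2666.4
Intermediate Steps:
z = 38 (z = 31 - 1*(-7) = 31 + 7 = 38)
O(S) = 34 (O(S) = -4 + 38 = 34)
-90572/O(529) - 384054*1/(v*(-26185 - 11878)) = -90572/34 - 384054*(-1/(4*(-26185 - 11878))) = -90572*1/34 - 384054/((-4*(-38063))) = -45286/17 - 384054/152252 = -45286/17 - 384054*1/152252 = -45286/17 - 192027/76126 = -202982735/76126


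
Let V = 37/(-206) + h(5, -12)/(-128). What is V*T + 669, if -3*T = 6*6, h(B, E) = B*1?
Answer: 2213673/3296 ≈ 671.62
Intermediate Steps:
h(B, E) = B
V = -2883/13184 (V = 37/(-206) + 5/(-128) = 37*(-1/206) + 5*(-1/128) = -37/206 - 5/128 = -2883/13184 ≈ -0.21867)
T = -12 (T = -2*6 = -⅓*36 = -12)
V*T + 669 = -2883/13184*(-12) + 669 = 8649/3296 + 669 = 2213673/3296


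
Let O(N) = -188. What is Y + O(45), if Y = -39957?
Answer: -40145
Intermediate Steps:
Y + O(45) = -39957 - 188 = -40145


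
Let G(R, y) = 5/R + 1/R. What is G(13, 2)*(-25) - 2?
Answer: -176/13 ≈ -13.538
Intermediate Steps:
G(R, y) = 6/R (G(R, y) = 5/R + 1/R = 6/R)
G(13, 2)*(-25) - 2 = (6/13)*(-25) - 2 = -150/13 - 2 = -176/13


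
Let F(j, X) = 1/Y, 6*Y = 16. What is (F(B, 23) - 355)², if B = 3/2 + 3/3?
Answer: 8048569/64 ≈ 1.2576e+5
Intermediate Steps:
Y = 8/3 (Y = (⅙)*16 = 8/3 ≈ 2.6667)
B = 5/2 (B = 3*(½) + 3*(⅓) = 3/2 + 1 = 5/2 ≈ 2.5000)
F(j, X) = 3/8 (F(j, X) = 1/(8/3) = 3/8)
(F(B, 23) - 355)² = (3/8 - 355)² = (-2837/8)² = 8048569/64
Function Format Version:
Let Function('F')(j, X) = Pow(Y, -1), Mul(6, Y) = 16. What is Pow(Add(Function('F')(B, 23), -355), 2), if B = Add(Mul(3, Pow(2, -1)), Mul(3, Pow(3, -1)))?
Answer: Rational(8048569, 64) ≈ 1.2576e+5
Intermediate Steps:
Y = Rational(8, 3) (Y = Mul(Rational(1, 6), 16) = Rational(8, 3) ≈ 2.6667)
B = Rational(5, 2) (B = Add(Mul(3, Rational(1, 2)), Mul(3, Rational(1, 3))) = Add(Rational(3, 2), 1) = Rational(5, 2) ≈ 2.5000)
Function('F')(j, X) = Rational(3, 8) (Function('F')(j, X) = Pow(Rational(8, 3), -1) = Rational(3, 8))
Pow(Add(Function('F')(B, 23), -355), 2) = Pow(Add(Rational(3, 8), -355), 2) = Pow(Rational(-2837, 8), 2) = Rational(8048569, 64)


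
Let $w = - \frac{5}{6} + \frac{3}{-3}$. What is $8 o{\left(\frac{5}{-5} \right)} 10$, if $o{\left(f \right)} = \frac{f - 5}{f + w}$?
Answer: $\frac{2880}{17} \approx 169.41$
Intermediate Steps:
$w = - \frac{11}{6}$ ($w = \left(-5\right) \frac{1}{6} + 3 \left(- \frac{1}{3}\right) = - \frac{5}{6} - 1 = - \frac{11}{6} \approx -1.8333$)
$o{\left(f \right)} = \frac{-5 + f}{- \frac{11}{6} + f}$ ($o{\left(f \right)} = \frac{f - 5}{f - \frac{11}{6}} = \frac{-5 + f}{- \frac{11}{6} + f}$)
$8 o{\left(\frac{5}{-5} \right)} 10 = 8 \frac{6 \left(-5 + \frac{5}{-5}\right)}{-11 + 6 \frac{5}{-5}} \cdot 10 = 8 \frac{6 \left(-5 + 5 \left(- \frac{1}{5}\right)\right)}{-11 + 6 \cdot 5 \left(- \frac{1}{5}\right)} 10 = 8 \frac{6 \left(-5 - 1\right)}{-11 + 6 \left(-1\right)} 10 = 8 \cdot 6 \frac{1}{-11 - 6} \left(-6\right) 10 = 8 \cdot 6 \frac{1}{-17} \left(-6\right) 10 = 8 \cdot 6 \left(- \frac{1}{17}\right) \left(-6\right) 10 = 8 \cdot \frac{36}{17} \cdot 10 = \frac{288}{17} \cdot 10 = \frac{2880}{17}$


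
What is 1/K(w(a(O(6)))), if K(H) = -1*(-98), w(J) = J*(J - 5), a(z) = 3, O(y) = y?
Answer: 1/98 ≈ 0.010204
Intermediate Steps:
w(J) = J*(-5 + J)
K(H) = 98
1/K(w(a(O(6)))) = 1/98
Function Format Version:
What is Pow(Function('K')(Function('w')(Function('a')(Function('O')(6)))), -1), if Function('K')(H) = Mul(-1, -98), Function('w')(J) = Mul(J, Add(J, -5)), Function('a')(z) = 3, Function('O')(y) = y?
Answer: Rational(1, 98) ≈ 0.010204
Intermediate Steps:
Function('w')(J) = Mul(J, Add(-5, J))
Function('K')(H) = 98
Pow(Function('K')(Function('w')(Function('a')(Function('O')(6)))), -1) = Pow(98, -1) = Rational(1, 98)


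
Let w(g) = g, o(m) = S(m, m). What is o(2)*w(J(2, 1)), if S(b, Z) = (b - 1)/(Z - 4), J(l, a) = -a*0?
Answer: 0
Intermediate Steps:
J(l, a) = 0
S(b, Z) = (-1 + b)/(-4 + Z)
o(m) = (-1 + m)/(-4 + m)
o(2)*w(J(2, 1)) = ((-1 + 2)/(-4 + 2))*0 = (1/(-2))*0 = -½*1*0 = -½*0 = 0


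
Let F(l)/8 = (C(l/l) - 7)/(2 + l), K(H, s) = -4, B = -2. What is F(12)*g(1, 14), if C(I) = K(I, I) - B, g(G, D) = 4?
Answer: -144/7 ≈ -20.571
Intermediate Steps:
C(I) = -2 (C(I) = -4 - 1*(-2) = -4 + 2 = -2)
F(l) = -72/(2 + l) (F(l) = 8*((-2 - 7)/(2 + l)) = 8*(-9/(2 + l)) = -72/(2 + l))
F(12)*g(1, 14) = -72/(2 + 12)*4 = -72/14*4 = -72*1/14*4 = -36/7*4 = -144/7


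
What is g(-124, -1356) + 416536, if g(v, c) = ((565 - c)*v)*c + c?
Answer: 323419804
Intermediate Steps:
g(v, c) = c + c*v*(565 - c) (g(v, c) = (v*(565 - c))*c + c = c*v*(565 - c) + c = c + c*v*(565 - c))
g(-124, -1356) + 416536 = -1356*(1 + 565*(-124) - 1*(-1356)*(-124)) + 416536 = -1356*(1 - 70060 - 168144) + 416536 = -1356*(-238203) + 416536 = 323003268 + 416536 = 323419804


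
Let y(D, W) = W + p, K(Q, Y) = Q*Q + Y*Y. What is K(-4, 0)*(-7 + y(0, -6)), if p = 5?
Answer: -128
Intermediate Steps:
K(Q, Y) = Q² + Y²
y(D, W) = 5 + W (y(D, W) = W + 5 = 5 + W)
K(-4, 0)*(-7 + y(0, -6)) = ((-4)² + 0²)*(-7 + (5 - 6)) = (16 + 0)*(-7 - 1) = 16*(-8) = -128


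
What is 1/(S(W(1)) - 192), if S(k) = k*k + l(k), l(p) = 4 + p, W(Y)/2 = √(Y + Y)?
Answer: -45/8098 - √2/16196 ≈ -0.0056442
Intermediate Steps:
W(Y) = 2*√2*√Y (W(Y) = 2*√(Y + Y) = 2*√(2*Y) = 2*(√2*√Y) = 2*√2*√Y)
S(k) = 4 + k + k² (S(k) = k*k + (4 + k) = k² + (4 + k) = 4 + k + k²)
1/(S(W(1)) - 192) = 1/((4 + 2*√2*√1 + (2*√2*√1)²) - 192) = 1/((4 + 2*√2*1 + (2*√2*1)²) - 192) = 1/((4 + 2*√2 + (2*√2)²) - 192) = 1/((4 + 2*√2 + 8) - 192) = 1/((12 + 2*√2) - 192) = 1/(-180 + 2*√2)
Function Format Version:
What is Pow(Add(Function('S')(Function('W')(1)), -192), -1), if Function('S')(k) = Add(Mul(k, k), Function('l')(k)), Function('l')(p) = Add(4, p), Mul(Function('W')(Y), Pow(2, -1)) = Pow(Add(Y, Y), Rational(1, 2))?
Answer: Add(Rational(-45, 8098), Mul(Rational(-1, 16196), Pow(2, Rational(1, 2)))) ≈ -0.0056442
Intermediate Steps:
Function('W')(Y) = Mul(2, Pow(2, Rational(1, 2)), Pow(Y, Rational(1, 2))) (Function('W')(Y) = Mul(2, Pow(Add(Y, Y), Rational(1, 2))) = Mul(2, Pow(Mul(2, Y), Rational(1, 2))) = Mul(2, Mul(Pow(2, Rational(1, 2)), Pow(Y, Rational(1, 2)))) = Mul(2, Pow(2, Rational(1, 2)), Pow(Y, Rational(1, 2))))
Function('S')(k) = Add(4, k, Pow(k, 2)) (Function('S')(k) = Add(Mul(k, k), Add(4, k)) = Add(Pow(k, 2), Add(4, k)) = Add(4, k, Pow(k, 2)))
Pow(Add(Function('S')(Function('W')(1)), -192), -1) = Pow(Add(Add(4, Mul(2, Pow(2, Rational(1, 2)), Pow(1, Rational(1, 2))), Pow(Mul(2, Pow(2, Rational(1, 2)), Pow(1, Rational(1, 2))), 2)), -192), -1) = Pow(Add(Add(4, Mul(2, Pow(2, Rational(1, 2)), 1), Pow(Mul(2, Pow(2, Rational(1, 2)), 1), 2)), -192), -1) = Pow(Add(Add(4, Mul(2, Pow(2, Rational(1, 2))), Pow(Mul(2, Pow(2, Rational(1, 2))), 2)), -192), -1) = Pow(Add(Add(4, Mul(2, Pow(2, Rational(1, 2))), 8), -192), -1) = Pow(Add(Add(12, Mul(2, Pow(2, Rational(1, 2)))), -192), -1) = Pow(Add(-180, Mul(2, Pow(2, Rational(1, 2)))), -1)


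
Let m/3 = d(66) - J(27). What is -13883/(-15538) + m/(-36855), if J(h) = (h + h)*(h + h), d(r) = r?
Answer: 14322397/12725622 ≈ 1.1255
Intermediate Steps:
J(h) = 4*h² (J(h) = (2*h)*(2*h) = 4*h²)
m = -8550 (m = 3*(66 - 4*27²) = 3*(66 - 4*729) = 3*(66 - 1*2916) = 3*(66 - 2916) = 3*(-2850) = -8550)
-13883/(-15538) + m/(-36855) = -13883/(-15538) - 8550/(-36855) = -13883*(-1/15538) - 8550*(-1/36855) = 13883/15538 + 190/819 = 14322397/12725622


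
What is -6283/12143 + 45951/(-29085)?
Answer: -246908016/117726385 ≈ -2.0973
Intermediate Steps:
-6283/12143 + 45951/(-29085) = -6283*1/12143 + 45951*(-1/29085) = -6283/12143 - 15317/9695 = -246908016/117726385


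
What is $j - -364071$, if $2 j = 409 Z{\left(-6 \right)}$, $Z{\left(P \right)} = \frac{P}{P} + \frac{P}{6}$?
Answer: $364071$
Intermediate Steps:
$Z{\left(P \right)} = 1 + \frac{P}{6}$ ($Z{\left(P \right)} = 1 + P \frac{1}{6} = 1 + \frac{P}{6}$)
$j = 0$ ($j = \frac{409 \left(1 + \frac{1}{6} \left(-6\right)\right)}{2} = \frac{409 \left(1 - 1\right)}{2} = \frac{409 \cdot 0}{2} = \frac{1}{2} \cdot 0 = 0$)
$j - -364071 = 0 - -364071 = 0 + 364071 = 364071$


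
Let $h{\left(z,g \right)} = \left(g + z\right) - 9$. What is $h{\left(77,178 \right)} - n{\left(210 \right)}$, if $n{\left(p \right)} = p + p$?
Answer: $-174$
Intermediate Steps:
$h{\left(z,g \right)} = -9 + g + z$
$n{\left(p \right)} = 2 p$
$h{\left(77,178 \right)} - n{\left(210 \right)} = \left(-9 + 178 + 77\right) - 2 \cdot 210 = 246 - 420 = -174$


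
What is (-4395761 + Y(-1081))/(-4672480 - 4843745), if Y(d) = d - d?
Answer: 4395761/9516225 ≈ 0.46192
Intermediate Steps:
Y(d) = 0
(-4395761 + Y(-1081))/(-4672480 - 4843745) = (-4395761 + 0)/(-4672480 - 4843745) = -4395761/(-9516225) = -4395761*(-1/9516225) = 4395761/9516225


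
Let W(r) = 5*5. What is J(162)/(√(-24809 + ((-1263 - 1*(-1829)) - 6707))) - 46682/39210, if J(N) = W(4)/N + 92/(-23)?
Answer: -23341/19605 + 623*I*√1238/1002780 ≈ -1.1906 + 0.02186*I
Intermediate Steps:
W(r) = 25
J(N) = -4 + 25/N (J(N) = 25/N + 92/(-23) = 25/N + 92*(-1/23) = 25/N - 4 = -4 + 25/N)
J(162)/(√(-24809 + ((-1263 - 1*(-1829)) - 6707))) - 46682/39210 = (-4 + 25/162)/(√(-24809 + ((-1263 - 1*(-1829)) - 6707))) - 46682/39210 = (-4 + 25*(1/162))/(√(-24809 + ((-1263 + 1829) - 6707))) - 46682*1/39210 = (-4 + 25/162)/(√(-24809 + (566 - 6707))) - 23341/19605 = -623/(162*√(-24809 - 6141)) - 23341/19605 = -623*(-I*√1238/6190)/162 - 23341/19605 = -(-623)*I*√1238/1002780 - 23341/19605 = 623*I*√1238/1002780 - 23341/19605 = -23341/19605 + 623*I*√1238/1002780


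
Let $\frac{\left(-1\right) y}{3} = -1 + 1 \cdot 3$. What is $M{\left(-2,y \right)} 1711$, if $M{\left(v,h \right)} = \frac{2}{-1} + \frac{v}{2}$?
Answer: $-5133$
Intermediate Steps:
$y = -6$ ($y = - 3 \left(-1 + 1 \cdot 3\right) = - 3 \left(-1 + 3\right) = \left(-3\right) 2 = -6$)
$M{\left(v,h \right)} = -2 + \frac{v}{2}$ ($M{\left(v,h \right)} = 2 \left(-1\right) + v \frac{1}{2} = -2 + \frac{v}{2}$)
$M{\left(-2,y \right)} 1711 = \left(-2 + \frac{1}{2} \left(-2\right)\right) 1711 = \left(-2 - 1\right) 1711 = \left(-3\right) 1711 = -5133$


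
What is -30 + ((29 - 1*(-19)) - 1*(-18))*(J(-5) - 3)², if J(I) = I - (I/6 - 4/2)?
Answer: 10391/6 ≈ 1731.8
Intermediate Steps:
J(I) = 2 + 5*I/6 (J(I) = I - (I*(⅙) - 4*½) = I - (I/6 - 2) = I - (-2 + I/6) = I + (2 - I/6) = 2 + 5*I/6)
-30 + ((29 - 1*(-19)) - 1*(-18))*(J(-5) - 3)² = -30 + ((29 - 1*(-19)) - 1*(-18))*((2 + (⅚)*(-5)) - 3)² = -30 + ((29 + 19) + 18)*((2 - 25/6) - 3)² = -30 + (48 + 18)*(-13/6 - 3)² = -30 + 66*(-31/6)² = -30 + 66*(961/36) = -30 + 10571/6 = 10391/6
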